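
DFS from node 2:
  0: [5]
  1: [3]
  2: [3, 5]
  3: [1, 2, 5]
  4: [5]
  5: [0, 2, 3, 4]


Visit 2, push [5, 3]
Visit 3, push [5, 1]
Visit 1, push []
Visit 5, push [4, 0]
Visit 0, push []
Visit 4, push []

DFS order: [2, 3, 1, 5, 0, 4]


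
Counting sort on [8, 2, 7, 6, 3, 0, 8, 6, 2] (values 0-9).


Input: [8, 2, 7, 6, 3, 0, 8, 6, 2]
Counts: [1, 0, 2, 1, 0, 0, 2, 1, 2, 0]

Sorted: [0, 2, 2, 3, 6, 6, 7, 8, 8]


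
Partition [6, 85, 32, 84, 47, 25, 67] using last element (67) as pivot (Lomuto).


Pivot: 67
  6 <= 67: advance i (no swap)
  32 <= 67: swap -> [6, 32, 85, 84, 47, 25, 67]
  47 <= 67: swap -> [6, 32, 47, 84, 85, 25, 67]
  25 <= 67: swap -> [6, 32, 47, 25, 85, 84, 67]
Place pivot at 4: [6, 32, 47, 25, 67, 84, 85]

Partitioned: [6, 32, 47, 25, 67, 84, 85]


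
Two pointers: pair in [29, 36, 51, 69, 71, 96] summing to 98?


lo=0(29)+hi=5(96)=125
lo=0(29)+hi=4(71)=100
lo=0(29)+hi=3(69)=98

Yes: 29+69=98


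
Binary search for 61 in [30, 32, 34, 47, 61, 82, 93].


Step 1: lo=0, hi=6, mid=3, val=47
Step 2: lo=4, hi=6, mid=5, val=82
Step 3: lo=4, hi=4, mid=4, val=61

Found at index 4


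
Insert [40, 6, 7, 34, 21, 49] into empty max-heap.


Insert 40: [40]
Insert 6: [40, 6]
Insert 7: [40, 6, 7]
Insert 34: [40, 34, 7, 6]
Insert 21: [40, 34, 7, 6, 21]
Insert 49: [49, 34, 40, 6, 21, 7]

Final heap: [49, 34, 40, 6, 21, 7]


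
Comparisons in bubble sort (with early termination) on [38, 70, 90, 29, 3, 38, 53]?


Algorithm: bubble sort (with early termination)
Input: [38, 70, 90, 29, 3, 38, 53]
Sorted: [3, 29, 38, 38, 53, 70, 90]

20


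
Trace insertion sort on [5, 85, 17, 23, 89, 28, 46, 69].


Initial: [5, 85, 17, 23, 89, 28, 46, 69]
Insert 85: [5, 85, 17, 23, 89, 28, 46, 69]
Insert 17: [5, 17, 85, 23, 89, 28, 46, 69]
Insert 23: [5, 17, 23, 85, 89, 28, 46, 69]
Insert 89: [5, 17, 23, 85, 89, 28, 46, 69]
Insert 28: [5, 17, 23, 28, 85, 89, 46, 69]
Insert 46: [5, 17, 23, 28, 46, 85, 89, 69]
Insert 69: [5, 17, 23, 28, 46, 69, 85, 89]

Sorted: [5, 17, 23, 28, 46, 69, 85, 89]


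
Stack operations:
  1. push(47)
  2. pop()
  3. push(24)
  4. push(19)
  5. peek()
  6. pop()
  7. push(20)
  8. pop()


push(47) -> [47]
pop()->47, []
push(24) -> [24]
push(19) -> [24, 19]
peek()->19
pop()->19, [24]
push(20) -> [24, 20]
pop()->20, [24]

Final stack: [24]


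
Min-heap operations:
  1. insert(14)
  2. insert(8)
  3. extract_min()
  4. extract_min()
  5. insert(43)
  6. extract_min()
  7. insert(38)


insert(14) -> [14]
insert(8) -> [8, 14]
extract_min()->8, [14]
extract_min()->14, []
insert(43) -> [43]
extract_min()->43, []
insert(38) -> [38]

Final heap: [38]


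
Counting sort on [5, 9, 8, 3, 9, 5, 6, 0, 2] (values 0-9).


Input: [5, 9, 8, 3, 9, 5, 6, 0, 2]
Counts: [1, 0, 1, 1, 0, 2, 1, 0, 1, 2]

Sorted: [0, 2, 3, 5, 5, 6, 8, 9, 9]


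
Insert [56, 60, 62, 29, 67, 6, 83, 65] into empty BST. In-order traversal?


Insert 56: root
Insert 60: R from 56
Insert 62: R from 56 -> R from 60
Insert 29: L from 56
Insert 67: R from 56 -> R from 60 -> R from 62
Insert 6: L from 56 -> L from 29
Insert 83: R from 56 -> R from 60 -> R from 62 -> R from 67
Insert 65: R from 56 -> R from 60 -> R from 62 -> L from 67

In-order: [6, 29, 56, 60, 62, 65, 67, 83]


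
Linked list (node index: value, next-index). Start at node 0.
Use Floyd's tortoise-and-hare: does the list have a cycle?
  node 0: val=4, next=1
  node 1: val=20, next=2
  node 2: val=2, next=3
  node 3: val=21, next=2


Floyd's tortoise (slow, +1) and hare (fast, +2):
  init: slow=0, fast=0
  step 1: slow=1, fast=2
  step 2: slow=2, fast=2
  slow == fast at node 2: cycle detected

Cycle: yes


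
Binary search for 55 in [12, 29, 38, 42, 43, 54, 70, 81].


Step 1: lo=0, hi=7, mid=3, val=42
Step 2: lo=4, hi=7, mid=5, val=54
Step 3: lo=6, hi=7, mid=6, val=70

Not found


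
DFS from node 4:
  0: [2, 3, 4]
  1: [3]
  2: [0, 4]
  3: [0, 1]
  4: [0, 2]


Visit 4, push [2, 0]
Visit 0, push [3, 2]
Visit 2, push []
Visit 3, push [1]
Visit 1, push []

DFS order: [4, 0, 2, 3, 1]


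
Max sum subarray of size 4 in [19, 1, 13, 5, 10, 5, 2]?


[0:4]: 38
[1:5]: 29
[2:6]: 33
[3:7]: 22

Max: 38 at [0:4]


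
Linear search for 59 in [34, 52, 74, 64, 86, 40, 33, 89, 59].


i=0: 34!=59
i=1: 52!=59
i=2: 74!=59
i=3: 64!=59
i=4: 86!=59
i=5: 40!=59
i=6: 33!=59
i=7: 89!=59
i=8: 59==59 found!

Found at 8, 9 comps


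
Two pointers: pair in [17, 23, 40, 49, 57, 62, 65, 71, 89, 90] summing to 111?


lo=0(17)+hi=9(90)=107
lo=1(23)+hi=9(90)=113
lo=1(23)+hi=8(89)=112
lo=1(23)+hi=7(71)=94
lo=2(40)+hi=7(71)=111

Yes: 40+71=111


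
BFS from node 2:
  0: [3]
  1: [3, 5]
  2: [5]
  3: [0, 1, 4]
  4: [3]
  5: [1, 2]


Visit 2, enqueue [5]
Visit 5, enqueue [1]
Visit 1, enqueue [3]
Visit 3, enqueue [0, 4]
Visit 0, enqueue []
Visit 4, enqueue []

BFS order: [2, 5, 1, 3, 0, 4]


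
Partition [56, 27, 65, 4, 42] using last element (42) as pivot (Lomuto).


Pivot: 42
  27 <= 42: swap -> [27, 56, 65, 4, 42]
  4 <= 42: swap -> [27, 4, 65, 56, 42]
Place pivot at 2: [27, 4, 42, 56, 65]

Partitioned: [27, 4, 42, 56, 65]


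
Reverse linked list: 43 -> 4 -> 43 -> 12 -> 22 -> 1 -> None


Step 1: curr=43, set curr.next=prev(None) | reversed so far: 43
Step 2: curr=4, set curr.next=prev(43) | reversed so far: 4 -> 43
Step 3: curr=43, set curr.next=prev(4) | reversed so far: 43 -> 4 -> 43
Step 4: curr=12, set curr.next=prev(43) | reversed so far: 12 -> 43 -> 4 -> 43
Step 5: curr=22, set curr.next=prev(12) | reversed so far: 22 -> 12 -> 43 -> 4 -> 43
Step 6: curr=1, set curr.next=prev(22) | reversed so far: 1 -> 22 -> 12 -> 43 -> 4 -> 43

1 -> 22 -> 12 -> 43 -> 4 -> 43 -> None


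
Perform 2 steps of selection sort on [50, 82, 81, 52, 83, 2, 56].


Initial: [50, 82, 81, 52, 83, 2, 56]
Step 1: min=2 at 5
  Swap: [2, 82, 81, 52, 83, 50, 56]
Step 2: min=50 at 5
  Swap: [2, 50, 81, 52, 83, 82, 56]

After 2 steps: [2, 50, 81, 52, 83, 82, 56]


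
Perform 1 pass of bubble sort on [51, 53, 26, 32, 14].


Initial: [51, 53, 26, 32, 14]
Pass 1: [51, 26, 32, 14, 53] (3 swaps)

After 1 pass: [51, 26, 32, 14, 53]


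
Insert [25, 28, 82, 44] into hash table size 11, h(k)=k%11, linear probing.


Insert 25: h=3 -> slot 3
Insert 28: h=6 -> slot 6
Insert 82: h=5 -> slot 5
Insert 44: h=0 -> slot 0

Table: [44, None, None, 25, None, 82, 28, None, None, None, None]


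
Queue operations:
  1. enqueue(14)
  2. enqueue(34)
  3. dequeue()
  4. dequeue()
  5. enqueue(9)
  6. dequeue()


enqueue(14) -> [14]
enqueue(34) -> [14, 34]
dequeue()->14, [34]
dequeue()->34, []
enqueue(9) -> [9]
dequeue()->9, []

Final queue: []


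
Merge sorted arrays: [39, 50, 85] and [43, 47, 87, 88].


Take 39 from A
Take 43 from B
Take 47 from B
Take 50 from A
Take 85 from A

Merged: [39, 43, 47, 50, 85, 87, 88]


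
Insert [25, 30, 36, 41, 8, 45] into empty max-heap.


Insert 25: [25]
Insert 30: [30, 25]
Insert 36: [36, 25, 30]
Insert 41: [41, 36, 30, 25]
Insert 8: [41, 36, 30, 25, 8]
Insert 45: [45, 36, 41, 25, 8, 30]

Final heap: [45, 36, 41, 25, 8, 30]


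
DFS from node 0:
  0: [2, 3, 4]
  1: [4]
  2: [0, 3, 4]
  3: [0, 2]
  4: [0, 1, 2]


Visit 0, push [4, 3, 2]
Visit 2, push [4, 3]
Visit 3, push []
Visit 4, push [1]
Visit 1, push []

DFS order: [0, 2, 3, 4, 1]


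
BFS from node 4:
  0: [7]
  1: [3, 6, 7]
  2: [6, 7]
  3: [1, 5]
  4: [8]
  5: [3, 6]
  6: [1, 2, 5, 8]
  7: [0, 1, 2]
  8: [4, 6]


Visit 4, enqueue [8]
Visit 8, enqueue [6]
Visit 6, enqueue [1, 2, 5]
Visit 1, enqueue [3, 7]
Visit 2, enqueue []
Visit 5, enqueue []
Visit 3, enqueue []
Visit 7, enqueue [0]
Visit 0, enqueue []

BFS order: [4, 8, 6, 1, 2, 5, 3, 7, 0]


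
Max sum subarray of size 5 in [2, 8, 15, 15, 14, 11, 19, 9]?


[0:5]: 54
[1:6]: 63
[2:7]: 74
[3:8]: 68

Max: 74 at [2:7]


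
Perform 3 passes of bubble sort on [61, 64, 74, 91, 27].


Initial: [61, 64, 74, 91, 27]
Pass 1: [61, 64, 74, 27, 91] (1 swaps)
Pass 2: [61, 64, 27, 74, 91] (1 swaps)
Pass 3: [61, 27, 64, 74, 91] (1 swaps)

After 3 passes: [61, 27, 64, 74, 91]


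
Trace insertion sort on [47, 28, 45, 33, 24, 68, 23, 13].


Initial: [47, 28, 45, 33, 24, 68, 23, 13]
Insert 28: [28, 47, 45, 33, 24, 68, 23, 13]
Insert 45: [28, 45, 47, 33, 24, 68, 23, 13]
Insert 33: [28, 33, 45, 47, 24, 68, 23, 13]
Insert 24: [24, 28, 33, 45, 47, 68, 23, 13]
Insert 68: [24, 28, 33, 45, 47, 68, 23, 13]
Insert 23: [23, 24, 28, 33, 45, 47, 68, 13]
Insert 13: [13, 23, 24, 28, 33, 45, 47, 68]

Sorted: [13, 23, 24, 28, 33, 45, 47, 68]


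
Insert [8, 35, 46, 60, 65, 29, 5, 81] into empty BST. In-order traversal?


Insert 8: root
Insert 35: R from 8
Insert 46: R from 8 -> R from 35
Insert 60: R from 8 -> R from 35 -> R from 46
Insert 65: R from 8 -> R from 35 -> R from 46 -> R from 60
Insert 29: R from 8 -> L from 35
Insert 5: L from 8
Insert 81: R from 8 -> R from 35 -> R from 46 -> R from 60 -> R from 65

In-order: [5, 8, 29, 35, 46, 60, 65, 81]


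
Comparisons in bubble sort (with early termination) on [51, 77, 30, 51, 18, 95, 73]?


Algorithm: bubble sort (with early termination)
Input: [51, 77, 30, 51, 18, 95, 73]
Sorted: [18, 30, 51, 51, 73, 77, 95]

20


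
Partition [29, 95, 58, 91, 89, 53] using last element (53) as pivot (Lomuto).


Pivot: 53
  29 <= 53: advance i (no swap)
Place pivot at 1: [29, 53, 58, 91, 89, 95]

Partitioned: [29, 53, 58, 91, 89, 95]


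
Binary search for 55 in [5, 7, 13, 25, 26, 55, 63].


Step 1: lo=0, hi=6, mid=3, val=25
Step 2: lo=4, hi=6, mid=5, val=55

Found at index 5


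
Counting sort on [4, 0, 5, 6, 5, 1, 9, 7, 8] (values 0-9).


Input: [4, 0, 5, 6, 5, 1, 9, 7, 8]
Counts: [1, 1, 0, 0, 1, 2, 1, 1, 1, 1]

Sorted: [0, 1, 4, 5, 5, 6, 7, 8, 9]


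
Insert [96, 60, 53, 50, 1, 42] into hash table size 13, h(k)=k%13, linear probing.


Insert 96: h=5 -> slot 5
Insert 60: h=8 -> slot 8
Insert 53: h=1 -> slot 1
Insert 50: h=11 -> slot 11
Insert 1: h=1, 1 probes -> slot 2
Insert 42: h=3 -> slot 3

Table: [None, 53, 1, 42, None, 96, None, None, 60, None, None, 50, None]


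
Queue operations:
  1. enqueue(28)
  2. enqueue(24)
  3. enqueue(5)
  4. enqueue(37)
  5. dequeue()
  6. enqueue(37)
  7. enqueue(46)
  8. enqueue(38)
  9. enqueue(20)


enqueue(28) -> [28]
enqueue(24) -> [28, 24]
enqueue(5) -> [28, 24, 5]
enqueue(37) -> [28, 24, 5, 37]
dequeue()->28, [24, 5, 37]
enqueue(37) -> [24, 5, 37, 37]
enqueue(46) -> [24, 5, 37, 37, 46]
enqueue(38) -> [24, 5, 37, 37, 46, 38]
enqueue(20) -> [24, 5, 37, 37, 46, 38, 20]

Final queue: [24, 5, 37, 37, 46, 38, 20]


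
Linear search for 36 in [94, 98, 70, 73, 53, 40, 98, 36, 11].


i=0: 94!=36
i=1: 98!=36
i=2: 70!=36
i=3: 73!=36
i=4: 53!=36
i=5: 40!=36
i=6: 98!=36
i=7: 36==36 found!

Found at 7, 8 comps


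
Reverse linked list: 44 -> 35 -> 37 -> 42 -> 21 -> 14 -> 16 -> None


Step 1: curr=44, set curr.next=prev(None) | reversed so far: 44
Step 2: curr=35, set curr.next=prev(44) | reversed so far: 35 -> 44
Step 3: curr=37, set curr.next=prev(35) | reversed so far: 37 -> 35 -> 44
Step 4: curr=42, set curr.next=prev(37) | reversed so far: 42 -> 37 -> 35 -> 44
Step 5: curr=21, set curr.next=prev(42) | reversed so far: 21 -> 42 -> 37 -> 35 -> 44
Step 6: curr=14, set curr.next=prev(21) | reversed so far: 14 -> 21 -> 42 -> 37 -> 35 -> 44
Step 7: curr=16, set curr.next=prev(14) | reversed so far: 16 -> 14 -> 21 -> 42 -> 37 -> 35 -> 44

16 -> 14 -> 21 -> 42 -> 37 -> 35 -> 44 -> None


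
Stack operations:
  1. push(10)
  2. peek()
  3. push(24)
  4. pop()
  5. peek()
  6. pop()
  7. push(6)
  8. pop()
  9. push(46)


push(10) -> [10]
peek()->10
push(24) -> [10, 24]
pop()->24, [10]
peek()->10
pop()->10, []
push(6) -> [6]
pop()->6, []
push(46) -> [46]

Final stack: [46]


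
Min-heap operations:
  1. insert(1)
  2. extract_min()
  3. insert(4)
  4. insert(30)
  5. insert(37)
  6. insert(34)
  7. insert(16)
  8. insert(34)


insert(1) -> [1]
extract_min()->1, []
insert(4) -> [4]
insert(30) -> [4, 30]
insert(37) -> [4, 30, 37]
insert(34) -> [4, 30, 37, 34]
insert(16) -> [4, 16, 37, 34, 30]
insert(34) -> [4, 16, 34, 34, 30, 37]

Final heap: [4, 16, 34, 34, 30, 37]


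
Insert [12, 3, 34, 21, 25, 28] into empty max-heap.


Insert 12: [12]
Insert 3: [12, 3]
Insert 34: [34, 3, 12]
Insert 21: [34, 21, 12, 3]
Insert 25: [34, 25, 12, 3, 21]
Insert 28: [34, 25, 28, 3, 21, 12]

Final heap: [34, 25, 28, 3, 21, 12]


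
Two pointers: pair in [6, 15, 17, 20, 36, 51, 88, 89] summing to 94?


lo=0(6)+hi=7(89)=95
lo=0(6)+hi=6(88)=94

Yes: 6+88=94


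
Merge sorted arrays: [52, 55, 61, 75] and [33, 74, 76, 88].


Take 33 from B
Take 52 from A
Take 55 from A
Take 61 from A
Take 74 from B
Take 75 from A

Merged: [33, 52, 55, 61, 74, 75, 76, 88]


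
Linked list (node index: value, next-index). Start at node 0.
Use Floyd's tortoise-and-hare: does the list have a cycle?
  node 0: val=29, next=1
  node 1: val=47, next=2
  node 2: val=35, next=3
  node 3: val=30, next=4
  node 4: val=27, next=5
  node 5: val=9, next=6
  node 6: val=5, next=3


Floyd's tortoise (slow, +1) and hare (fast, +2):
  init: slow=0, fast=0
  step 1: slow=1, fast=2
  step 2: slow=2, fast=4
  step 3: slow=3, fast=6
  step 4: slow=4, fast=4
  slow == fast at node 4: cycle detected

Cycle: yes


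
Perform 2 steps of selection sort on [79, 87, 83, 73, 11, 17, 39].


Initial: [79, 87, 83, 73, 11, 17, 39]
Step 1: min=11 at 4
  Swap: [11, 87, 83, 73, 79, 17, 39]
Step 2: min=17 at 5
  Swap: [11, 17, 83, 73, 79, 87, 39]

After 2 steps: [11, 17, 83, 73, 79, 87, 39]


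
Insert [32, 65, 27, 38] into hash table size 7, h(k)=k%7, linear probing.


Insert 32: h=4 -> slot 4
Insert 65: h=2 -> slot 2
Insert 27: h=6 -> slot 6
Insert 38: h=3 -> slot 3

Table: [None, None, 65, 38, 32, None, 27]


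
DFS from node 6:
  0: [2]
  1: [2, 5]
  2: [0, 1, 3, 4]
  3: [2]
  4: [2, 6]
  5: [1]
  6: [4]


Visit 6, push [4]
Visit 4, push [2]
Visit 2, push [3, 1, 0]
Visit 0, push []
Visit 1, push [5]
Visit 5, push []
Visit 3, push []

DFS order: [6, 4, 2, 0, 1, 5, 3]


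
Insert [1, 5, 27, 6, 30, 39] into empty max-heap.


Insert 1: [1]
Insert 5: [5, 1]
Insert 27: [27, 1, 5]
Insert 6: [27, 6, 5, 1]
Insert 30: [30, 27, 5, 1, 6]
Insert 39: [39, 27, 30, 1, 6, 5]

Final heap: [39, 27, 30, 1, 6, 5]


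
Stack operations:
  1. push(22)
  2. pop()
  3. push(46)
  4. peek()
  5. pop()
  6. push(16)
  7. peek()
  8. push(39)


push(22) -> [22]
pop()->22, []
push(46) -> [46]
peek()->46
pop()->46, []
push(16) -> [16]
peek()->16
push(39) -> [16, 39]

Final stack: [16, 39]


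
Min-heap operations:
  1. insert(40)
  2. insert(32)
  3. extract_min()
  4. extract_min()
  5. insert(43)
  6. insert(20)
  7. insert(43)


insert(40) -> [40]
insert(32) -> [32, 40]
extract_min()->32, [40]
extract_min()->40, []
insert(43) -> [43]
insert(20) -> [20, 43]
insert(43) -> [20, 43, 43]

Final heap: [20, 43, 43]


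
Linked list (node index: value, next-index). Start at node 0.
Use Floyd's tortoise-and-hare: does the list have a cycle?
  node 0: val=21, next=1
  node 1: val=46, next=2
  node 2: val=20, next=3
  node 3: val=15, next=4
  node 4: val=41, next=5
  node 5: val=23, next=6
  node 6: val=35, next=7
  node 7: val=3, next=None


Floyd's tortoise (slow, +1) and hare (fast, +2):
  init: slow=0, fast=0
  step 1: slow=1, fast=2
  step 2: slow=2, fast=4
  step 3: slow=3, fast=6
  step 4: fast 6->7->None, no cycle

Cycle: no


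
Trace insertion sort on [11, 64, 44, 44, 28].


Initial: [11, 64, 44, 44, 28]
Insert 64: [11, 64, 44, 44, 28]
Insert 44: [11, 44, 64, 44, 28]
Insert 44: [11, 44, 44, 64, 28]
Insert 28: [11, 28, 44, 44, 64]

Sorted: [11, 28, 44, 44, 64]


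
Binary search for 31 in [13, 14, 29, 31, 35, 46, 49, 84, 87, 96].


Step 1: lo=0, hi=9, mid=4, val=35
Step 2: lo=0, hi=3, mid=1, val=14
Step 3: lo=2, hi=3, mid=2, val=29
Step 4: lo=3, hi=3, mid=3, val=31

Found at index 3


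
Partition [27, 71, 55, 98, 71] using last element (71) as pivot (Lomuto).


Pivot: 71
  27 <= 71: advance i (no swap)
  71 <= 71: advance i (no swap)
  55 <= 71: advance i (no swap)
Place pivot at 3: [27, 71, 55, 71, 98]

Partitioned: [27, 71, 55, 71, 98]


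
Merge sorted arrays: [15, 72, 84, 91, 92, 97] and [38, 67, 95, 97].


Take 15 from A
Take 38 from B
Take 67 from B
Take 72 from A
Take 84 from A
Take 91 from A
Take 92 from A
Take 95 from B
Take 97 from A

Merged: [15, 38, 67, 72, 84, 91, 92, 95, 97, 97]


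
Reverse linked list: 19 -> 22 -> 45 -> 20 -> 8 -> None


Step 1: curr=19, set curr.next=prev(None) | reversed so far: 19
Step 2: curr=22, set curr.next=prev(19) | reversed so far: 22 -> 19
Step 3: curr=45, set curr.next=prev(22) | reversed so far: 45 -> 22 -> 19
Step 4: curr=20, set curr.next=prev(45) | reversed so far: 20 -> 45 -> 22 -> 19
Step 5: curr=8, set curr.next=prev(20) | reversed so far: 8 -> 20 -> 45 -> 22 -> 19

8 -> 20 -> 45 -> 22 -> 19 -> None


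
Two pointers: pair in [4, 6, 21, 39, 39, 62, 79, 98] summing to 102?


lo=0(4)+hi=7(98)=102

Yes: 4+98=102


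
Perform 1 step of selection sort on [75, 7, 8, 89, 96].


Initial: [75, 7, 8, 89, 96]
Step 1: min=7 at 1
  Swap: [7, 75, 8, 89, 96]

After 1 step: [7, 75, 8, 89, 96]


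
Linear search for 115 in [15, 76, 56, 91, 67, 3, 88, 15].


i=0: 15!=115
i=1: 76!=115
i=2: 56!=115
i=3: 91!=115
i=4: 67!=115
i=5: 3!=115
i=6: 88!=115
i=7: 15!=115

Not found, 8 comps


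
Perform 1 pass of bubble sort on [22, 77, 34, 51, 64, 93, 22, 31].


Initial: [22, 77, 34, 51, 64, 93, 22, 31]
Pass 1: [22, 34, 51, 64, 77, 22, 31, 93] (5 swaps)

After 1 pass: [22, 34, 51, 64, 77, 22, 31, 93]


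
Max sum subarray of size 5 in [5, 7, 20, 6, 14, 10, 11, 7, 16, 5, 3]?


[0:5]: 52
[1:6]: 57
[2:7]: 61
[3:8]: 48
[4:9]: 58
[5:10]: 49
[6:11]: 42

Max: 61 at [2:7]


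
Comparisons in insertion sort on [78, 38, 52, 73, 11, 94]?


Algorithm: insertion sort
Input: [78, 38, 52, 73, 11, 94]
Sorted: [11, 38, 52, 73, 78, 94]

10


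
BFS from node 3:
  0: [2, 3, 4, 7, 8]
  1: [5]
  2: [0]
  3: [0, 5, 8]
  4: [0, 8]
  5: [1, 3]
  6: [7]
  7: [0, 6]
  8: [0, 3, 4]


Visit 3, enqueue [0, 5, 8]
Visit 0, enqueue [2, 4, 7]
Visit 5, enqueue [1]
Visit 8, enqueue []
Visit 2, enqueue []
Visit 4, enqueue []
Visit 7, enqueue [6]
Visit 1, enqueue []
Visit 6, enqueue []

BFS order: [3, 0, 5, 8, 2, 4, 7, 1, 6]


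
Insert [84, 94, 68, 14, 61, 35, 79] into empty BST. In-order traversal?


Insert 84: root
Insert 94: R from 84
Insert 68: L from 84
Insert 14: L from 84 -> L from 68
Insert 61: L from 84 -> L from 68 -> R from 14
Insert 35: L from 84 -> L from 68 -> R from 14 -> L from 61
Insert 79: L from 84 -> R from 68

In-order: [14, 35, 61, 68, 79, 84, 94]


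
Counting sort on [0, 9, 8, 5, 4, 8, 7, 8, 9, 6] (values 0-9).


Input: [0, 9, 8, 5, 4, 8, 7, 8, 9, 6]
Counts: [1, 0, 0, 0, 1, 1, 1, 1, 3, 2]

Sorted: [0, 4, 5, 6, 7, 8, 8, 8, 9, 9]


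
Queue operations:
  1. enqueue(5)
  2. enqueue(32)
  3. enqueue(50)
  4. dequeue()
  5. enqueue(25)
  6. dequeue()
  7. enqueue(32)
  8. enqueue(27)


enqueue(5) -> [5]
enqueue(32) -> [5, 32]
enqueue(50) -> [5, 32, 50]
dequeue()->5, [32, 50]
enqueue(25) -> [32, 50, 25]
dequeue()->32, [50, 25]
enqueue(32) -> [50, 25, 32]
enqueue(27) -> [50, 25, 32, 27]

Final queue: [50, 25, 32, 27]


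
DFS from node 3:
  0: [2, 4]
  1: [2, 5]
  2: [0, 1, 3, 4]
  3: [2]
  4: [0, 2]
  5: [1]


Visit 3, push [2]
Visit 2, push [4, 1, 0]
Visit 0, push [4]
Visit 4, push []
Visit 1, push [5]
Visit 5, push []

DFS order: [3, 2, 0, 4, 1, 5]


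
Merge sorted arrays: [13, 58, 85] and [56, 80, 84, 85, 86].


Take 13 from A
Take 56 from B
Take 58 from A
Take 80 from B
Take 84 from B
Take 85 from A

Merged: [13, 56, 58, 80, 84, 85, 85, 86]


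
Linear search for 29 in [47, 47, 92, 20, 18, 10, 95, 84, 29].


i=0: 47!=29
i=1: 47!=29
i=2: 92!=29
i=3: 20!=29
i=4: 18!=29
i=5: 10!=29
i=6: 95!=29
i=7: 84!=29
i=8: 29==29 found!

Found at 8, 9 comps


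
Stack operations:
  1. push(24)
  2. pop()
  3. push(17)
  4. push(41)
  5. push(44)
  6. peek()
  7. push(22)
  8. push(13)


push(24) -> [24]
pop()->24, []
push(17) -> [17]
push(41) -> [17, 41]
push(44) -> [17, 41, 44]
peek()->44
push(22) -> [17, 41, 44, 22]
push(13) -> [17, 41, 44, 22, 13]

Final stack: [17, 41, 44, 22, 13]


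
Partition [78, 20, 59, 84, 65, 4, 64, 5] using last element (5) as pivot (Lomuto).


Pivot: 5
  4 <= 5: swap -> [4, 20, 59, 84, 65, 78, 64, 5]
Place pivot at 1: [4, 5, 59, 84, 65, 78, 64, 20]

Partitioned: [4, 5, 59, 84, 65, 78, 64, 20]


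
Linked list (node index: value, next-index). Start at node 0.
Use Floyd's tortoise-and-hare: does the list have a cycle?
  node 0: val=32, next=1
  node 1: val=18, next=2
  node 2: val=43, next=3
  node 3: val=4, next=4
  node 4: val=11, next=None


Floyd's tortoise (slow, +1) and hare (fast, +2):
  init: slow=0, fast=0
  step 1: slow=1, fast=2
  step 2: slow=2, fast=4
  step 3: fast -> None, no cycle

Cycle: no


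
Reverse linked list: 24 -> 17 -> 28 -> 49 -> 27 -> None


Step 1: curr=24, set curr.next=prev(None) | reversed so far: 24
Step 2: curr=17, set curr.next=prev(24) | reversed so far: 17 -> 24
Step 3: curr=28, set curr.next=prev(17) | reversed so far: 28 -> 17 -> 24
Step 4: curr=49, set curr.next=prev(28) | reversed so far: 49 -> 28 -> 17 -> 24
Step 5: curr=27, set curr.next=prev(49) | reversed so far: 27 -> 49 -> 28 -> 17 -> 24

27 -> 49 -> 28 -> 17 -> 24 -> None


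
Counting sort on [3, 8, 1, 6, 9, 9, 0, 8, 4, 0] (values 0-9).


Input: [3, 8, 1, 6, 9, 9, 0, 8, 4, 0]
Counts: [2, 1, 0, 1, 1, 0, 1, 0, 2, 2]

Sorted: [0, 0, 1, 3, 4, 6, 8, 8, 9, 9]


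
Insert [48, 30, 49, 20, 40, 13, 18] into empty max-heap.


Insert 48: [48]
Insert 30: [48, 30]
Insert 49: [49, 30, 48]
Insert 20: [49, 30, 48, 20]
Insert 40: [49, 40, 48, 20, 30]
Insert 13: [49, 40, 48, 20, 30, 13]
Insert 18: [49, 40, 48, 20, 30, 13, 18]

Final heap: [49, 40, 48, 20, 30, 13, 18]


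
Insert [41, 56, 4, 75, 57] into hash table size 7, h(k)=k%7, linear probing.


Insert 41: h=6 -> slot 6
Insert 56: h=0 -> slot 0
Insert 4: h=4 -> slot 4
Insert 75: h=5 -> slot 5
Insert 57: h=1 -> slot 1

Table: [56, 57, None, None, 4, 75, 41]


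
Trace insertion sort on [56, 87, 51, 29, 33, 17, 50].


Initial: [56, 87, 51, 29, 33, 17, 50]
Insert 87: [56, 87, 51, 29, 33, 17, 50]
Insert 51: [51, 56, 87, 29, 33, 17, 50]
Insert 29: [29, 51, 56, 87, 33, 17, 50]
Insert 33: [29, 33, 51, 56, 87, 17, 50]
Insert 17: [17, 29, 33, 51, 56, 87, 50]
Insert 50: [17, 29, 33, 50, 51, 56, 87]

Sorted: [17, 29, 33, 50, 51, 56, 87]


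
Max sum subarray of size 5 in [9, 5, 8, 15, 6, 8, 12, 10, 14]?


[0:5]: 43
[1:6]: 42
[2:7]: 49
[3:8]: 51
[4:9]: 50

Max: 51 at [3:8]


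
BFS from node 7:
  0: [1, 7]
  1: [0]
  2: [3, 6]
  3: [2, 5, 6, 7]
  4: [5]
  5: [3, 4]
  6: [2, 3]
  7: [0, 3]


Visit 7, enqueue [0, 3]
Visit 0, enqueue [1]
Visit 3, enqueue [2, 5, 6]
Visit 1, enqueue []
Visit 2, enqueue []
Visit 5, enqueue [4]
Visit 6, enqueue []
Visit 4, enqueue []

BFS order: [7, 0, 3, 1, 2, 5, 6, 4]


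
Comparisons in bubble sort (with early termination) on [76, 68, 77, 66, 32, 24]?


Algorithm: bubble sort (with early termination)
Input: [76, 68, 77, 66, 32, 24]
Sorted: [24, 32, 66, 68, 76, 77]

15


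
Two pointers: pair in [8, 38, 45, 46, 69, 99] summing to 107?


lo=0(8)+hi=5(99)=107

Yes: 8+99=107


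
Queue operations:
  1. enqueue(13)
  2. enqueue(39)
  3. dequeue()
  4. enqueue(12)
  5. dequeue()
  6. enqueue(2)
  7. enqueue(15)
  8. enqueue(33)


enqueue(13) -> [13]
enqueue(39) -> [13, 39]
dequeue()->13, [39]
enqueue(12) -> [39, 12]
dequeue()->39, [12]
enqueue(2) -> [12, 2]
enqueue(15) -> [12, 2, 15]
enqueue(33) -> [12, 2, 15, 33]

Final queue: [12, 2, 15, 33]


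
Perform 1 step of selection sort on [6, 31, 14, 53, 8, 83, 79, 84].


Initial: [6, 31, 14, 53, 8, 83, 79, 84]
Step 1: min=6 at 0
  Swap: [6, 31, 14, 53, 8, 83, 79, 84]

After 1 step: [6, 31, 14, 53, 8, 83, 79, 84]


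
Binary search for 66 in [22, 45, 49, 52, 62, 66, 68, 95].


Step 1: lo=0, hi=7, mid=3, val=52
Step 2: lo=4, hi=7, mid=5, val=66

Found at index 5


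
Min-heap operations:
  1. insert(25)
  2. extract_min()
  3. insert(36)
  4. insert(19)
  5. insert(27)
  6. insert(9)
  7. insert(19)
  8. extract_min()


insert(25) -> [25]
extract_min()->25, []
insert(36) -> [36]
insert(19) -> [19, 36]
insert(27) -> [19, 36, 27]
insert(9) -> [9, 19, 27, 36]
insert(19) -> [9, 19, 27, 36, 19]
extract_min()->9, [19, 19, 27, 36]

Final heap: [19, 19, 27, 36]


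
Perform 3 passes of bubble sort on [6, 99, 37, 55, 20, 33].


Initial: [6, 99, 37, 55, 20, 33]
Pass 1: [6, 37, 55, 20, 33, 99] (4 swaps)
Pass 2: [6, 37, 20, 33, 55, 99] (2 swaps)
Pass 3: [6, 20, 33, 37, 55, 99] (2 swaps)

After 3 passes: [6, 20, 33, 37, 55, 99]


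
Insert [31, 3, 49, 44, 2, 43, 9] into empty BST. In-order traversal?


Insert 31: root
Insert 3: L from 31
Insert 49: R from 31
Insert 44: R from 31 -> L from 49
Insert 2: L from 31 -> L from 3
Insert 43: R from 31 -> L from 49 -> L from 44
Insert 9: L from 31 -> R from 3

In-order: [2, 3, 9, 31, 43, 44, 49]


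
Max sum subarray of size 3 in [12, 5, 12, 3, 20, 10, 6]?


[0:3]: 29
[1:4]: 20
[2:5]: 35
[3:6]: 33
[4:7]: 36

Max: 36 at [4:7]


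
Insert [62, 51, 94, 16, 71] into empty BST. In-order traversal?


Insert 62: root
Insert 51: L from 62
Insert 94: R from 62
Insert 16: L from 62 -> L from 51
Insert 71: R from 62 -> L from 94

In-order: [16, 51, 62, 71, 94]


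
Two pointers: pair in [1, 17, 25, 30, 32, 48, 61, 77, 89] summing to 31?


lo=0(1)+hi=8(89)=90
lo=0(1)+hi=7(77)=78
lo=0(1)+hi=6(61)=62
lo=0(1)+hi=5(48)=49
lo=0(1)+hi=4(32)=33
lo=0(1)+hi=3(30)=31

Yes: 1+30=31


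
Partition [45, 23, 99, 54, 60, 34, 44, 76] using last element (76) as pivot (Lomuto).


Pivot: 76
  45 <= 76: advance i (no swap)
  23 <= 76: advance i (no swap)
  54 <= 76: swap -> [45, 23, 54, 99, 60, 34, 44, 76]
  60 <= 76: swap -> [45, 23, 54, 60, 99, 34, 44, 76]
  34 <= 76: swap -> [45, 23, 54, 60, 34, 99, 44, 76]
  44 <= 76: swap -> [45, 23, 54, 60, 34, 44, 99, 76]
Place pivot at 6: [45, 23, 54, 60, 34, 44, 76, 99]

Partitioned: [45, 23, 54, 60, 34, 44, 76, 99]


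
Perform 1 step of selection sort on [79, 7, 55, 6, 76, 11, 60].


Initial: [79, 7, 55, 6, 76, 11, 60]
Step 1: min=6 at 3
  Swap: [6, 7, 55, 79, 76, 11, 60]

After 1 step: [6, 7, 55, 79, 76, 11, 60]


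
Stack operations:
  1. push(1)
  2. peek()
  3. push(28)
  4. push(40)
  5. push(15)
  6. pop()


push(1) -> [1]
peek()->1
push(28) -> [1, 28]
push(40) -> [1, 28, 40]
push(15) -> [1, 28, 40, 15]
pop()->15, [1, 28, 40]

Final stack: [1, 28, 40]


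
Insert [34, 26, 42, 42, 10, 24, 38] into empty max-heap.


Insert 34: [34]
Insert 26: [34, 26]
Insert 42: [42, 26, 34]
Insert 42: [42, 42, 34, 26]
Insert 10: [42, 42, 34, 26, 10]
Insert 24: [42, 42, 34, 26, 10, 24]
Insert 38: [42, 42, 38, 26, 10, 24, 34]

Final heap: [42, 42, 38, 26, 10, 24, 34]


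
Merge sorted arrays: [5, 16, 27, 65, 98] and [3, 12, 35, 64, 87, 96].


Take 3 from B
Take 5 from A
Take 12 from B
Take 16 from A
Take 27 from A
Take 35 from B
Take 64 from B
Take 65 from A
Take 87 from B
Take 96 from B

Merged: [3, 5, 12, 16, 27, 35, 64, 65, 87, 96, 98]


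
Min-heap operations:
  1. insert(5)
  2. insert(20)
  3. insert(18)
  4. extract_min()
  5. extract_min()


insert(5) -> [5]
insert(20) -> [5, 20]
insert(18) -> [5, 20, 18]
extract_min()->5, [18, 20]
extract_min()->18, [20]

Final heap: [20]


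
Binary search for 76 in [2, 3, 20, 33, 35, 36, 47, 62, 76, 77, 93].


Step 1: lo=0, hi=10, mid=5, val=36
Step 2: lo=6, hi=10, mid=8, val=76

Found at index 8


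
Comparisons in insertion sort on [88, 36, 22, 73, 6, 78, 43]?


Algorithm: insertion sort
Input: [88, 36, 22, 73, 6, 78, 43]
Sorted: [6, 22, 36, 43, 73, 78, 88]

15


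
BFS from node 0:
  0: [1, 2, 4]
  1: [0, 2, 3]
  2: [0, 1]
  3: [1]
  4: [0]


Visit 0, enqueue [1, 2, 4]
Visit 1, enqueue [3]
Visit 2, enqueue []
Visit 4, enqueue []
Visit 3, enqueue []

BFS order: [0, 1, 2, 4, 3]


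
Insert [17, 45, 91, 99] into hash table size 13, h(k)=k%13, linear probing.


Insert 17: h=4 -> slot 4
Insert 45: h=6 -> slot 6
Insert 91: h=0 -> slot 0
Insert 99: h=8 -> slot 8

Table: [91, None, None, None, 17, None, 45, None, 99, None, None, None, None]


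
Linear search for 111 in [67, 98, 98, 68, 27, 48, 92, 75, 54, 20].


i=0: 67!=111
i=1: 98!=111
i=2: 98!=111
i=3: 68!=111
i=4: 27!=111
i=5: 48!=111
i=6: 92!=111
i=7: 75!=111
i=8: 54!=111
i=9: 20!=111

Not found, 10 comps


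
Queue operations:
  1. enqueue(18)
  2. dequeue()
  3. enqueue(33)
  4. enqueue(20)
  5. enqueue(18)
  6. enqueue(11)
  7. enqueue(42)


enqueue(18) -> [18]
dequeue()->18, []
enqueue(33) -> [33]
enqueue(20) -> [33, 20]
enqueue(18) -> [33, 20, 18]
enqueue(11) -> [33, 20, 18, 11]
enqueue(42) -> [33, 20, 18, 11, 42]

Final queue: [33, 20, 18, 11, 42]


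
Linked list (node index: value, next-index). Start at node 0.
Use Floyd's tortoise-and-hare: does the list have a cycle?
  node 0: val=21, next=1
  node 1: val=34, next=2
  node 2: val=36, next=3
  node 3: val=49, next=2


Floyd's tortoise (slow, +1) and hare (fast, +2):
  init: slow=0, fast=0
  step 1: slow=1, fast=2
  step 2: slow=2, fast=2
  slow == fast at node 2: cycle detected

Cycle: yes


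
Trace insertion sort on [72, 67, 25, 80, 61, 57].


Initial: [72, 67, 25, 80, 61, 57]
Insert 67: [67, 72, 25, 80, 61, 57]
Insert 25: [25, 67, 72, 80, 61, 57]
Insert 80: [25, 67, 72, 80, 61, 57]
Insert 61: [25, 61, 67, 72, 80, 57]
Insert 57: [25, 57, 61, 67, 72, 80]

Sorted: [25, 57, 61, 67, 72, 80]


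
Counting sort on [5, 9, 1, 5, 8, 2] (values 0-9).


Input: [5, 9, 1, 5, 8, 2]
Counts: [0, 1, 1, 0, 0, 2, 0, 0, 1, 1]

Sorted: [1, 2, 5, 5, 8, 9]


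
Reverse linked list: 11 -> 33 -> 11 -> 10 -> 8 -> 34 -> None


Step 1: curr=11, set curr.next=prev(None) | reversed so far: 11
Step 2: curr=33, set curr.next=prev(11) | reversed so far: 33 -> 11
Step 3: curr=11, set curr.next=prev(33) | reversed so far: 11 -> 33 -> 11
Step 4: curr=10, set curr.next=prev(11) | reversed so far: 10 -> 11 -> 33 -> 11
Step 5: curr=8, set curr.next=prev(10) | reversed so far: 8 -> 10 -> 11 -> 33 -> 11
Step 6: curr=34, set curr.next=prev(8) | reversed so far: 34 -> 8 -> 10 -> 11 -> 33 -> 11

34 -> 8 -> 10 -> 11 -> 33 -> 11 -> None


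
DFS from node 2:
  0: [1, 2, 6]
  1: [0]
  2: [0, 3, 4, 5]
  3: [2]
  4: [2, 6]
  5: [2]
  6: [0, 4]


Visit 2, push [5, 4, 3, 0]
Visit 0, push [6, 1]
Visit 1, push []
Visit 6, push [4]
Visit 4, push []
Visit 3, push []
Visit 5, push []

DFS order: [2, 0, 1, 6, 4, 3, 5]


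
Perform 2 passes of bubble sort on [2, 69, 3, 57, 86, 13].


Initial: [2, 69, 3, 57, 86, 13]
Pass 1: [2, 3, 57, 69, 13, 86] (3 swaps)
Pass 2: [2, 3, 57, 13, 69, 86] (1 swaps)

After 2 passes: [2, 3, 57, 13, 69, 86]


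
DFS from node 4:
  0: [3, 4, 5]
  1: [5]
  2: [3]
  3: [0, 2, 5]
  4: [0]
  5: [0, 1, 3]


Visit 4, push [0]
Visit 0, push [5, 3]
Visit 3, push [5, 2]
Visit 2, push []
Visit 5, push [1]
Visit 1, push []

DFS order: [4, 0, 3, 2, 5, 1]


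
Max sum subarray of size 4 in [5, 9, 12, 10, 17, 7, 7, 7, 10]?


[0:4]: 36
[1:5]: 48
[2:6]: 46
[3:7]: 41
[4:8]: 38
[5:9]: 31

Max: 48 at [1:5]


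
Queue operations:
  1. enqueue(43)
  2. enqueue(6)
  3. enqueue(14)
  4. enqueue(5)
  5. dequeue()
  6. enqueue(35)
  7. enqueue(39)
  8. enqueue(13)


enqueue(43) -> [43]
enqueue(6) -> [43, 6]
enqueue(14) -> [43, 6, 14]
enqueue(5) -> [43, 6, 14, 5]
dequeue()->43, [6, 14, 5]
enqueue(35) -> [6, 14, 5, 35]
enqueue(39) -> [6, 14, 5, 35, 39]
enqueue(13) -> [6, 14, 5, 35, 39, 13]

Final queue: [6, 14, 5, 35, 39, 13]


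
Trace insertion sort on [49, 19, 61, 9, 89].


Initial: [49, 19, 61, 9, 89]
Insert 19: [19, 49, 61, 9, 89]
Insert 61: [19, 49, 61, 9, 89]
Insert 9: [9, 19, 49, 61, 89]
Insert 89: [9, 19, 49, 61, 89]

Sorted: [9, 19, 49, 61, 89]


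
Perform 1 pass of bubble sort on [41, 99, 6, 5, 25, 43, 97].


Initial: [41, 99, 6, 5, 25, 43, 97]
Pass 1: [41, 6, 5, 25, 43, 97, 99] (5 swaps)

After 1 pass: [41, 6, 5, 25, 43, 97, 99]


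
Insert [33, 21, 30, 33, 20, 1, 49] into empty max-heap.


Insert 33: [33]
Insert 21: [33, 21]
Insert 30: [33, 21, 30]
Insert 33: [33, 33, 30, 21]
Insert 20: [33, 33, 30, 21, 20]
Insert 1: [33, 33, 30, 21, 20, 1]
Insert 49: [49, 33, 33, 21, 20, 1, 30]

Final heap: [49, 33, 33, 21, 20, 1, 30]


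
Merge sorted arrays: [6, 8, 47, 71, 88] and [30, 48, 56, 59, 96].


Take 6 from A
Take 8 from A
Take 30 from B
Take 47 from A
Take 48 from B
Take 56 from B
Take 59 from B
Take 71 from A
Take 88 from A

Merged: [6, 8, 30, 47, 48, 56, 59, 71, 88, 96]


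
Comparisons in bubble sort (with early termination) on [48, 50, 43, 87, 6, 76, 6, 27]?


Algorithm: bubble sort (with early termination)
Input: [48, 50, 43, 87, 6, 76, 6, 27]
Sorted: [6, 6, 27, 43, 48, 50, 76, 87]

27


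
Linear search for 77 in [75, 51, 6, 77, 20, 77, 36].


i=0: 75!=77
i=1: 51!=77
i=2: 6!=77
i=3: 77==77 found!

Found at 3, 4 comps


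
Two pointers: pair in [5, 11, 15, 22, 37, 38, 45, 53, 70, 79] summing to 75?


lo=0(5)+hi=9(79)=84
lo=0(5)+hi=8(70)=75

Yes: 5+70=75


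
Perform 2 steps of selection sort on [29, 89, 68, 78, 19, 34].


Initial: [29, 89, 68, 78, 19, 34]
Step 1: min=19 at 4
  Swap: [19, 89, 68, 78, 29, 34]
Step 2: min=29 at 4
  Swap: [19, 29, 68, 78, 89, 34]

After 2 steps: [19, 29, 68, 78, 89, 34]


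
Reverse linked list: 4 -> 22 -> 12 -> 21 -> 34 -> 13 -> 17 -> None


Step 1: curr=4, set curr.next=prev(None) | reversed so far: 4
Step 2: curr=22, set curr.next=prev(4) | reversed so far: 22 -> 4
Step 3: curr=12, set curr.next=prev(22) | reversed so far: 12 -> 22 -> 4
Step 4: curr=21, set curr.next=prev(12) | reversed so far: 21 -> 12 -> 22 -> 4
Step 5: curr=34, set curr.next=prev(21) | reversed so far: 34 -> 21 -> 12 -> 22 -> 4
Step 6: curr=13, set curr.next=prev(34) | reversed so far: 13 -> 34 -> 21 -> 12 -> 22 -> 4
Step 7: curr=17, set curr.next=prev(13) | reversed so far: 17 -> 13 -> 34 -> 21 -> 12 -> 22 -> 4

17 -> 13 -> 34 -> 21 -> 12 -> 22 -> 4 -> None


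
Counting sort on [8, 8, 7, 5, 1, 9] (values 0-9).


Input: [8, 8, 7, 5, 1, 9]
Counts: [0, 1, 0, 0, 0, 1, 0, 1, 2, 1]

Sorted: [1, 5, 7, 8, 8, 9]


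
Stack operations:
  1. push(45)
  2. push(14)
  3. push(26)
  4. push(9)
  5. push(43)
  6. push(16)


push(45) -> [45]
push(14) -> [45, 14]
push(26) -> [45, 14, 26]
push(9) -> [45, 14, 26, 9]
push(43) -> [45, 14, 26, 9, 43]
push(16) -> [45, 14, 26, 9, 43, 16]

Final stack: [45, 14, 26, 9, 43, 16]


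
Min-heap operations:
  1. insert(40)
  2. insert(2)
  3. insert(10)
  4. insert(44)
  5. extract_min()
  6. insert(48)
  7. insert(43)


insert(40) -> [40]
insert(2) -> [2, 40]
insert(10) -> [2, 40, 10]
insert(44) -> [2, 40, 10, 44]
extract_min()->2, [10, 40, 44]
insert(48) -> [10, 40, 44, 48]
insert(43) -> [10, 40, 44, 48, 43]

Final heap: [10, 40, 44, 48, 43]


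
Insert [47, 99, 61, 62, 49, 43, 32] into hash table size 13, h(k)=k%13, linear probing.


Insert 47: h=8 -> slot 8
Insert 99: h=8, 1 probes -> slot 9
Insert 61: h=9, 1 probes -> slot 10
Insert 62: h=10, 1 probes -> slot 11
Insert 49: h=10, 2 probes -> slot 12
Insert 43: h=4 -> slot 4
Insert 32: h=6 -> slot 6

Table: [None, None, None, None, 43, None, 32, None, 47, 99, 61, 62, 49]


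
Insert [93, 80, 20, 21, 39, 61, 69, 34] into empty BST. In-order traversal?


Insert 93: root
Insert 80: L from 93
Insert 20: L from 93 -> L from 80
Insert 21: L from 93 -> L from 80 -> R from 20
Insert 39: L from 93 -> L from 80 -> R from 20 -> R from 21
Insert 61: L from 93 -> L from 80 -> R from 20 -> R from 21 -> R from 39
Insert 69: L from 93 -> L from 80 -> R from 20 -> R from 21 -> R from 39 -> R from 61
Insert 34: L from 93 -> L from 80 -> R from 20 -> R from 21 -> L from 39

In-order: [20, 21, 34, 39, 61, 69, 80, 93]


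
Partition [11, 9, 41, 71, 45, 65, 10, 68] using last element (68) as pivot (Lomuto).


Pivot: 68
  11 <= 68: advance i (no swap)
  9 <= 68: advance i (no swap)
  41 <= 68: advance i (no swap)
  45 <= 68: swap -> [11, 9, 41, 45, 71, 65, 10, 68]
  65 <= 68: swap -> [11, 9, 41, 45, 65, 71, 10, 68]
  10 <= 68: swap -> [11, 9, 41, 45, 65, 10, 71, 68]
Place pivot at 6: [11, 9, 41, 45, 65, 10, 68, 71]

Partitioned: [11, 9, 41, 45, 65, 10, 68, 71]


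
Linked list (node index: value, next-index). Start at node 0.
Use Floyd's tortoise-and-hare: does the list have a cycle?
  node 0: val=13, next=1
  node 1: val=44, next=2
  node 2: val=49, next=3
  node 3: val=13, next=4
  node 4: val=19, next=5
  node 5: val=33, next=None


Floyd's tortoise (slow, +1) and hare (fast, +2):
  init: slow=0, fast=0
  step 1: slow=1, fast=2
  step 2: slow=2, fast=4
  step 3: fast 4->5->None, no cycle

Cycle: no


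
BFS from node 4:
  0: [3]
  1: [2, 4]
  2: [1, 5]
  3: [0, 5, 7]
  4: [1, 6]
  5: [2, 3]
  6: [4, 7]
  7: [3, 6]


Visit 4, enqueue [1, 6]
Visit 1, enqueue [2]
Visit 6, enqueue [7]
Visit 2, enqueue [5]
Visit 7, enqueue [3]
Visit 5, enqueue []
Visit 3, enqueue [0]
Visit 0, enqueue []

BFS order: [4, 1, 6, 2, 7, 5, 3, 0]


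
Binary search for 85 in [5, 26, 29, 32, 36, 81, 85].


Step 1: lo=0, hi=6, mid=3, val=32
Step 2: lo=4, hi=6, mid=5, val=81
Step 3: lo=6, hi=6, mid=6, val=85

Found at index 6


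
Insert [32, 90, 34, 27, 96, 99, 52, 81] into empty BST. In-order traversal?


Insert 32: root
Insert 90: R from 32
Insert 34: R from 32 -> L from 90
Insert 27: L from 32
Insert 96: R from 32 -> R from 90
Insert 99: R from 32 -> R from 90 -> R from 96
Insert 52: R from 32 -> L from 90 -> R from 34
Insert 81: R from 32 -> L from 90 -> R from 34 -> R from 52

In-order: [27, 32, 34, 52, 81, 90, 96, 99]


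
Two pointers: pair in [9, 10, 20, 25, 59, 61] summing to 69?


lo=0(9)+hi=5(61)=70
lo=0(9)+hi=4(59)=68
lo=1(10)+hi=4(59)=69

Yes: 10+59=69


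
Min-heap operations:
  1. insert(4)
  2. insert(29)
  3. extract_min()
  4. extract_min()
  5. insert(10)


insert(4) -> [4]
insert(29) -> [4, 29]
extract_min()->4, [29]
extract_min()->29, []
insert(10) -> [10]

Final heap: [10]


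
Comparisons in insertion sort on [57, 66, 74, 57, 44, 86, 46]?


Algorithm: insertion sort
Input: [57, 66, 74, 57, 44, 86, 46]
Sorted: [44, 46, 57, 57, 66, 74, 86]

16


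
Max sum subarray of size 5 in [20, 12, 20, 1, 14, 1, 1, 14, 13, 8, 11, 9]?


[0:5]: 67
[1:6]: 48
[2:7]: 37
[3:8]: 31
[4:9]: 43
[5:10]: 37
[6:11]: 47
[7:12]: 55

Max: 67 at [0:5]


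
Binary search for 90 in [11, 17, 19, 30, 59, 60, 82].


Step 1: lo=0, hi=6, mid=3, val=30
Step 2: lo=4, hi=6, mid=5, val=60
Step 3: lo=6, hi=6, mid=6, val=82

Not found


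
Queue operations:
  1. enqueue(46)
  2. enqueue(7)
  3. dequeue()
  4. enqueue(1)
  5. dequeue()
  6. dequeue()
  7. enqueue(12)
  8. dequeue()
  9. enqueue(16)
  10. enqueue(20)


enqueue(46) -> [46]
enqueue(7) -> [46, 7]
dequeue()->46, [7]
enqueue(1) -> [7, 1]
dequeue()->7, [1]
dequeue()->1, []
enqueue(12) -> [12]
dequeue()->12, []
enqueue(16) -> [16]
enqueue(20) -> [16, 20]

Final queue: [16, 20]


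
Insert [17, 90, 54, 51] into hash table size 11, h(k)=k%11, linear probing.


Insert 17: h=6 -> slot 6
Insert 90: h=2 -> slot 2
Insert 54: h=10 -> slot 10
Insert 51: h=7 -> slot 7

Table: [None, None, 90, None, None, None, 17, 51, None, None, 54]


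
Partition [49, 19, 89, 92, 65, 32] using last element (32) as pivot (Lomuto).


Pivot: 32
  19 <= 32: swap -> [19, 49, 89, 92, 65, 32]
Place pivot at 1: [19, 32, 89, 92, 65, 49]

Partitioned: [19, 32, 89, 92, 65, 49]


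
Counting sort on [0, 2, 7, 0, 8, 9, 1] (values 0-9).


Input: [0, 2, 7, 0, 8, 9, 1]
Counts: [2, 1, 1, 0, 0, 0, 0, 1, 1, 1]

Sorted: [0, 0, 1, 2, 7, 8, 9]


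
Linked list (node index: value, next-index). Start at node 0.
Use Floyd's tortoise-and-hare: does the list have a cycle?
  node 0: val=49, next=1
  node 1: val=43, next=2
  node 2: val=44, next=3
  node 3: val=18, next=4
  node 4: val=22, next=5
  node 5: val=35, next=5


Floyd's tortoise (slow, +1) and hare (fast, +2):
  init: slow=0, fast=0
  step 1: slow=1, fast=2
  step 2: slow=2, fast=4
  step 3: slow=3, fast=5
  step 4: slow=4, fast=5
  step 5: slow=5, fast=5
  slow == fast at node 5: cycle detected

Cycle: yes
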